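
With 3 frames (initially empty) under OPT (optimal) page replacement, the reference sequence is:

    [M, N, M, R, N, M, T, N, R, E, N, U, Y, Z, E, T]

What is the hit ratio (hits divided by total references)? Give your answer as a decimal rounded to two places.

0.50

M: miss, frames [M]
N: miss, frames [M, N]
M: hit
R: miss, frames [M, N, R]
N: hit
M: hit
T: miss, evict M, frames [N, R, T]
N: hit
R: hit
E: miss, evict R, frames [N, T, E]
N: hit
U: miss, evict N, frames [T, E, U]
Y: miss, evict U, frames [T, E, Y]
Z: miss, evict Y, frames [T, E, Z]
E: hit
T: hit
Hits: 8 of 16 references → 8/16 = 0.5000.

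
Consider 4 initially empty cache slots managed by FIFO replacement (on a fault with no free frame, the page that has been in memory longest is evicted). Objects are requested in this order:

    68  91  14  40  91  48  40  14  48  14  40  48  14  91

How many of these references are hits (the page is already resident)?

9

68 → fault, frames {68}
91 → fault, frames {68,91}
14 → fault, frames {68,91,14}
40 → fault, frames {68,91,14,40}
91 → hit
48 → fault, evict 68, frames {91,14,40,48}
40 → hit
14 → hit
48 → hit
14 → hit
40 → hit
48 → hit
14 → hit
91 → hit
Hits: 9.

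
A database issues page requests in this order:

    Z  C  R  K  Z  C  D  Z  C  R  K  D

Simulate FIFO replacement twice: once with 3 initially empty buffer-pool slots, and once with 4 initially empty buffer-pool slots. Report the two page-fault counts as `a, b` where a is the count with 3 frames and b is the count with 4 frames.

9, 10

3 frames: F F F F F F F . . F F . → 9 faults.
4 frames: F F F F . . F F F F F F → 10 faults.
10 > 9: adding a frame increased faults — Belady's anomaly.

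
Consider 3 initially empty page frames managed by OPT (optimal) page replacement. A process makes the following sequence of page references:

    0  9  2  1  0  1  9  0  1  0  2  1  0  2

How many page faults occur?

5

0 -> miss, frames [0]
9 -> miss, frames [0, 9]
2 -> miss, frames [0, 9, 2]
1 -> miss, evict 2, frames [0, 9, 1]
0 -> hit
1 -> hit
9 -> hit
0 -> hit
1 -> hit
0 -> hit
2 -> miss, evict 9, frames [0, 1, 2]
1 -> hit
0 -> hit
2 -> hit
Page faults: 5.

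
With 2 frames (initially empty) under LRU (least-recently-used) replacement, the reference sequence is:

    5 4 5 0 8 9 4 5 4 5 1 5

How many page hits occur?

5 → miss, frames (5)
4 → miss, frames (5 4)
5 → hit
0 → miss, evict 4, frames (5 0)
8 → miss, evict 5, frames (0 8)
9 → miss, evict 0, frames (8 9)
4 → miss, evict 8, frames (9 4)
5 → miss, evict 9, frames (4 5)
4 → hit
5 → hit
1 → miss, evict 4, frames (5 1)
5 → hit
Hits: 4.

4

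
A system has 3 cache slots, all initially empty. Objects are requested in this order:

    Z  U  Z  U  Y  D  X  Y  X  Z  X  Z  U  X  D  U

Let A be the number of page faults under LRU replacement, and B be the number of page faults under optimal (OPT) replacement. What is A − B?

Under LRU: F F . . F F F . . F . . F . F . → 8 faults.
Under OPT: F F . . F F F . . . . . F . F . → 7 faults.
A − B = 8 − 7 = 1.

1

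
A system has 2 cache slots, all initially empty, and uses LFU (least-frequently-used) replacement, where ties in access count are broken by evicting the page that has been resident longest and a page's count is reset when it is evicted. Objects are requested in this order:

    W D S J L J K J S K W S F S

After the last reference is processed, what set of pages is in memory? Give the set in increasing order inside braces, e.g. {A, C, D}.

{J, S}

W: fault, frames {W}
D: fault, frames {W,D}
S: fault, evict W, frames {D,S}
J: fault, evict D, frames {S,J}
L: fault, evict S, frames {J,L}
J: hit
K: fault, evict L, frames {J,K}
J: hit
S: fault, evict K, frames {J,S}
K: fault, evict S, frames {J,K}
W: fault, evict K, frames {J,W}
S: fault, evict W, frames {J,S}
F: fault, evict S, frames {J,F}
S: fault, evict F, frames {J,S}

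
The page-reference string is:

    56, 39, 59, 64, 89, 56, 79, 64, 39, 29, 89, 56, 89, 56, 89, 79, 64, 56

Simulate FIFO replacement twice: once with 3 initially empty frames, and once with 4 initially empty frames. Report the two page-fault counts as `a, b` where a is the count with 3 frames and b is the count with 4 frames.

3 frames: F F F F F F F F F F F F . . . F F . → 14 faults.
4 frames: F F F F F F F . F F F F . . . F F . → 13 faults.
13 < 14: adding a frame reduced faults, as is typical.

14, 13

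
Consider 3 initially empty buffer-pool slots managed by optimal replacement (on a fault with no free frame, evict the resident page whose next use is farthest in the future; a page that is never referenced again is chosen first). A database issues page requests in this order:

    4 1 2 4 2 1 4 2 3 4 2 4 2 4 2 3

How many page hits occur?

4 → miss, frames (4)
1 → miss, frames (4 1)
2 → miss, frames (4 1 2)
4 → hit
2 → hit
1 → hit
4 → hit
2 → hit
3 → miss, evict 1, frames (4 2 3)
4 → hit
2 → hit
4 → hit
2 → hit
4 → hit
2 → hit
3 → hit
Hits: 12.

12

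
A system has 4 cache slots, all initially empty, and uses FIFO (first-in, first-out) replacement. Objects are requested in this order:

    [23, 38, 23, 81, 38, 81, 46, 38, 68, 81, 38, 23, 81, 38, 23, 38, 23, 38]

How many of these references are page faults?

23 -> miss, frames {23}
38 -> miss, frames {23,38}
23 -> hit
81 -> miss, frames {23,38,81}
38 -> hit
81 -> hit
46 -> miss, frames {23,38,81,46}
38 -> hit
68 -> miss, evict 23, frames {38,81,46,68}
81 -> hit
38 -> hit
23 -> miss, evict 38, frames {81,46,68,23}
81 -> hit
38 -> miss, evict 81, frames {46,68,23,38}
23 -> hit
38 -> hit
23 -> hit
38 -> hit
Page faults: 7.

7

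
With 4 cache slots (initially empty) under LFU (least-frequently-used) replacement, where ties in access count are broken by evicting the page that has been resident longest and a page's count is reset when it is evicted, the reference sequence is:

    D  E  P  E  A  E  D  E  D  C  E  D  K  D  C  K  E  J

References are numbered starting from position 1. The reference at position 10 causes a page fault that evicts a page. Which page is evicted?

pos 1: D -> fault, frames {D}
pos 2: E -> fault, frames {D,E}
pos 3: P -> fault, frames {D,E,P}
pos 4: E -> hit
pos 5: A -> fault, frames {D,E,P,A}
pos 6: E -> hit
pos 7: D -> hit
pos 8: E -> hit
pos 9: D -> hit
pos 10: C -> fault, evict P, frames {D,E,A,C}
At position 10, page P is evicted.

P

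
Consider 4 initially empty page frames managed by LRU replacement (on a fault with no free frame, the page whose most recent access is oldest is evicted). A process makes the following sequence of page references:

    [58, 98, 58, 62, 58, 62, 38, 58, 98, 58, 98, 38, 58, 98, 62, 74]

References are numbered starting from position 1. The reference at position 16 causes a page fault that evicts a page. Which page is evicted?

pos 1: 58 → miss, frames {58}
pos 2: 98 → miss, frames {58,98}
pos 3: 58 → hit
pos 4: 62 → miss, frames {98,58,62}
pos 5: 58 → hit
pos 6: 62 → hit
pos 7: 38 → miss, frames {98,58,62,38}
pos 8: 58 → hit
pos 9: 98 → hit
pos 10: 58 → hit
pos 11: 98 → hit
pos 12: 38 → hit
pos 13: 58 → hit
pos 14: 98 → hit
pos 15: 62 → hit
pos 16: 74 → miss, evict 38, frames {58,98,62,74}
At position 16, page 38 is evicted.

38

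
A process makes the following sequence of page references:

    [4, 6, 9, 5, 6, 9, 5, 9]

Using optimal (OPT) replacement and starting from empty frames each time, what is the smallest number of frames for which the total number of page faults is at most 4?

f=1: 8 faults
f=2: 5 faults
f=3: 4 faults
f=4: 4 faults
Smallest f with faults ≤ 4 is 3.

3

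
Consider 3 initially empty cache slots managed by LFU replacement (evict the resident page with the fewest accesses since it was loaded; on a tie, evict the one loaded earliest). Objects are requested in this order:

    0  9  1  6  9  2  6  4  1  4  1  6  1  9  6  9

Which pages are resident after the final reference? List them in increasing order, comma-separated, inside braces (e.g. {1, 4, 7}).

{1, 6, 9}

0: miss, frames [0]
9: miss, frames [0, 9]
1: miss, frames [0, 9, 1]
6: miss, evict 0, frames [9, 1, 6]
9: hit
2: miss, evict 1, frames [9, 6, 2]
6: hit
4: miss, evict 2, frames [9, 6, 4]
1: miss, evict 4, frames [9, 6, 1]
4: miss, evict 1, frames [9, 6, 4]
1: miss, evict 4, frames [9, 6, 1]
6: hit
1: hit
9: hit
6: hit
9: hit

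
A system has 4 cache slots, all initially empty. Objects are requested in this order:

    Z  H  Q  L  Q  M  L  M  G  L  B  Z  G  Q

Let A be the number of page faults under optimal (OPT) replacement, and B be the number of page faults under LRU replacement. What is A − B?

Under OPT: F F F F . F . . F . F . . . → 7 faults.
Under LRU: F F F F . F . . F . F F . F → 9 faults.
A − B = 7 − 9 = -2.

-2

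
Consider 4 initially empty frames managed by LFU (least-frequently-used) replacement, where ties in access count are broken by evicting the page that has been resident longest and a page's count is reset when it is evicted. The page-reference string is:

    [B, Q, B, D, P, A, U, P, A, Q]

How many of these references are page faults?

B → fault, frames {B}
Q → fault, frames {B,Q}
B → hit
D → fault, frames {B,Q,D}
P → fault, frames {B,Q,D,P}
A → fault, evict Q, frames {B,D,P,A}
U → fault, evict D, frames {B,P,A,U}
P → hit
A → hit
Q → fault, evict U, frames {B,P,A,Q}
Page faults: 7.

7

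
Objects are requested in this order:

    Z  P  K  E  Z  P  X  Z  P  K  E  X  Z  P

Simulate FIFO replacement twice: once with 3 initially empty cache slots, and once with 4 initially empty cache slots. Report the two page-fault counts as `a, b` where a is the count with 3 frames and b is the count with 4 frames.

11, 12

3 frames: F F F F F F F . . F F . F F → 11 faults.
4 frames: F F F F . . F F F F F F F F → 12 faults.
12 > 11: adding a frame increased faults — Belady's anomaly.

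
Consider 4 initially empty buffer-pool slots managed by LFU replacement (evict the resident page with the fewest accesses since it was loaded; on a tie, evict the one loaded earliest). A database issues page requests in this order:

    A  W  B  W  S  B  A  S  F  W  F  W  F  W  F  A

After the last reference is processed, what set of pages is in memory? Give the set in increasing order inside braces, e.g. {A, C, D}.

{A, F, S, W}

A → fault, frames [A]
W → fault, frames [A, W]
B → fault, frames [A, W, B]
W → hit
S → fault, frames [A, W, B, S]
B → hit
A → hit
S → hit
F → fault, evict A, frames [W, B, S, F]
W → hit
F → hit
W → hit
F → hit
W → hit
F → hit
A → fault, evict B, frames [W, S, F, A]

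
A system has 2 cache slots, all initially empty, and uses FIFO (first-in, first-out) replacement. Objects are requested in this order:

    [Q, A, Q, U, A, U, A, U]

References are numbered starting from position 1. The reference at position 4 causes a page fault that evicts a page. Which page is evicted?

Q

pos 1: Q → fault, frames {Q}
pos 2: A → fault, frames {Q,A}
pos 3: Q → hit
pos 4: U → fault, evict Q, frames {A,U}
At position 4, page Q is evicted.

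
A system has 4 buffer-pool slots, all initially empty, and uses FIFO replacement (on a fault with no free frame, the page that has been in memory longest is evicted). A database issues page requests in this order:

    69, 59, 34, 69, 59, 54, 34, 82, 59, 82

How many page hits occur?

69 → fault, frames [69]
59 → fault, frames [69, 59]
34 → fault, frames [69, 59, 34]
69 → hit
59 → hit
54 → fault, frames [69, 59, 34, 54]
34 → hit
82 → fault, evict 69, frames [59, 34, 54, 82]
59 → hit
82 → hit
Hits: 5.

5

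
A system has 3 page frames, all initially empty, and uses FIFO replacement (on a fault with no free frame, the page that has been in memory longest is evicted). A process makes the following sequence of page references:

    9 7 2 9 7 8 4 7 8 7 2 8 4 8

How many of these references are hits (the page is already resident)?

5

9: fault, frames {9}
7: fault, frames {9,7}
2: fault, frames {9,7,2}
9: hit
7: hit
8: fault, evict 9, frames {7,2,8}
4: fault, evict 7, frames {2,8,4}
7: fault, evict 2, frames {8,4,7}
8: hit
7: hit
2: fault, evict 8, frames {4,7,2}
8: fault, evict 4, frames {7,2,8}
4: fault, evict 7, frames {2,8,4}
8: hit
Hits: 5.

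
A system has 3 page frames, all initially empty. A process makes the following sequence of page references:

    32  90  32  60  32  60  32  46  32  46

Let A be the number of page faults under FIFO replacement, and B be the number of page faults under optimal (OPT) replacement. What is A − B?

1

Under FIFO: F F . F . . . F F . → 5 faults.
Under OPT: F F . F . . . F . . → 4 faults.
A − B = 5 − 4 = 1.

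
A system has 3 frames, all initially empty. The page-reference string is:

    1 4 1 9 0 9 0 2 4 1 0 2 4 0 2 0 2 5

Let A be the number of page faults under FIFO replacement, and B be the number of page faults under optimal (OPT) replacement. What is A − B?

Under FIFO: F F . F F . . F F F F F F . . . . F → 11 faults.
Under OPT: F F . F F . . F . F . . F . . . . F → 8 faults.
A − B = 11 − 8 = 3.

3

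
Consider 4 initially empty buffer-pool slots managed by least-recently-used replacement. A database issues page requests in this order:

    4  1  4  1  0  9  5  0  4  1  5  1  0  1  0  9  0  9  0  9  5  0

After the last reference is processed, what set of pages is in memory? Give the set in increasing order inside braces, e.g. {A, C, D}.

{0, 1, 5, 9}

4 -> fault, frames (4)
1 -> fault, frames (4 1)
4 -> hit
1 -> hit
0 -> fault, frames (4 1 0)
9 -> fault, frames (4 1 0 9)
5 -> fault, evict 4, frames (1 0 9 5)
0 -> hit
4 -> fault, evict 1, frames (9 5 0 4)
1 -> fault, evict 9, frames (5 0 4 1)
5 -> hit
1 -> hit
0 -> hit
1 -> hit
0 -> hit
9 -> fault, evict 4, frames (5 1 0 9)
0 -> hit
9 -> hit
0 -> hit
9 -> hit
5 -> hit
0 -> hit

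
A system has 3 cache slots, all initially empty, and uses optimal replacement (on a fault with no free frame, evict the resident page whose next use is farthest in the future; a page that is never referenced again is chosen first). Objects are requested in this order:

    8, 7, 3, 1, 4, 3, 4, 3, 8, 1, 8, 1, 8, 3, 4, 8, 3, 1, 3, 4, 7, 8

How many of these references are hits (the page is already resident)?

8: miss, frames (8)
7: miss, frames (8 7)
3: miss, frames (8 7 3)
1: miss, evict 7, frames (8 3 1)
4: miss, evict 1, frames (8 3 4)
3: hit
4: hit
3: hit
8: hit
1: miss, evict 4, frames (8 3 1)
8: hit
1: hit
8: hit
3: hit
4: miss, evict 1, frames (8 3 4)
8: hit
3: hit
1: miss, evict 8, frames (3 4 1)
3: hit
4: hit
7: miss, evict 1, frames (3 4 7)
8: miss, evict 7, frames (3 4 8)
Hits: 12.

12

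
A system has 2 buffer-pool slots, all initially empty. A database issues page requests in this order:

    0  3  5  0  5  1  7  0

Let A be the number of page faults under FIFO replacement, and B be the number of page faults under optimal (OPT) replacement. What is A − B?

2

Under FIFO: F F F F . F F F → 7 faults.
Under OPT: F F F . . F F . → 5 faults.
A − B = 7 − 5 = 2.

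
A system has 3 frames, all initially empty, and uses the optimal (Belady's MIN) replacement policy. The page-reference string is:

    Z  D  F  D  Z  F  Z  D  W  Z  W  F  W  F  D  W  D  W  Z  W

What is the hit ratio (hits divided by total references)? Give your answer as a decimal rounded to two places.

0.75

Z → fault, frames {Z}
D → fault, frames {Z,D}
F → fault, frames {Z,D,F}
D → hit
Z → hit
F → hit
Z → hit
D → hit
W → fault, evict D, frames {Z,F,W}
Z → hit
W → hit
F → hit
W → hit
F → hit
D → fault, evict F, frames {Z,W,D}
W → hit
D → hit
W → hit
Z → hit
W → hit
Hits: 15 of 20 references → 15/20 = 0.7500.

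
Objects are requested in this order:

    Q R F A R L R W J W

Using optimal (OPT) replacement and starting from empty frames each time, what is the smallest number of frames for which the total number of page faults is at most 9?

2

f=1: 10 faults
f=2: 7 faults
f=3: 7 faults
f=4: 7 faults
f=5: 7 faults
f=6: 7 faults
f=7: 7 faults
Smallest f with faults ≤ 9 is 2.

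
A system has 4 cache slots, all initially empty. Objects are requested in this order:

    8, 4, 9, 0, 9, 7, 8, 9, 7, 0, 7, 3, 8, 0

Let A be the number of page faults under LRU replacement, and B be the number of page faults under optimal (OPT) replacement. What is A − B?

Under LRU: F F F F . F F . . . . F F . → 8 faults.
Under OPT: F F F F . F . . . . . F . . → 6 faults.
A − B = 8 − 6 = 2.

2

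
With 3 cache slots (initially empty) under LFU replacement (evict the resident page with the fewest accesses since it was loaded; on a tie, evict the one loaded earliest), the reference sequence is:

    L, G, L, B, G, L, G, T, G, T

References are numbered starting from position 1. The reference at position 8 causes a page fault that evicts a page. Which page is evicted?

B

pos 1: L -> fault, frames [L]
pos 2: G -> fault, frames [L, G]
pos 3: L -> hit
pos 4: B -> fault, frames [L, G, B]
pos 5: G -> hit
pos 6: L -> hit
pos 7: G -> hit
pos 8: T -> fault, evict B, frames [L, G, T]
At position 8, page B is evicted.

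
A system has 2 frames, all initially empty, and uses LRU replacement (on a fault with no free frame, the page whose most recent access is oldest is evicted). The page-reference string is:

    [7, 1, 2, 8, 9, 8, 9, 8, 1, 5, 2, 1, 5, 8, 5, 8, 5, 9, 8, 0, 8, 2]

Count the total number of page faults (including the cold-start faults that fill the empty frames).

7 → fault, frames {7}
1 → fault, frames {7,1}
2 → fault, evict 7, frames {1,2}
8 → fault, evict 1, frames {2,8}
9 → fault, evict 2, frames {8,9}
8 → hit
9 → hit
8 → hit
1 → fault, evict 9, frames {8,1}
5 → fault, evict 8, frames {1,5}
2 → fault, evict 1, frames {5,2}
1 → fault, evict 5, frames {2,1}
5 → fault, evict 2, frames {1,5}
8 → fault, evict 1, frames {5,8}
5 → hit
8 → hit
5 → hit
9 → fault, evict 8, frames {5,9}
8 → fault, evict 5, frames {9,8}
0 → fault, evict 9, frames {8,0}
8 → hit
2 → fault, evict 0, frames {8,2}
Page faults: 15.

15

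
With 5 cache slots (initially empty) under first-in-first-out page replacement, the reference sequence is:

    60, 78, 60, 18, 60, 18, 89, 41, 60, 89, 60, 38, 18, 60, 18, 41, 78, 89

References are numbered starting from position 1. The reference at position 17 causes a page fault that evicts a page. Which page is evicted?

18

pos 1: 60: fault, frames {60}
pos 2: 78: fault, frames {60,78}
pos 3: 60: hit
pos 4: 18: fault, frames {60,78,18}
pos 5: 60: hit
pos 6: 18: hit
pos 7: 89: fault, frames {60,78,18,89}
pos 8: 41: fault, frames {60,78,18,89,41}
pos 9: 60: hit
pos 10: 89: hit
pos 11: 60: hit
pos 12: 38: fault, evict 60, frames {78,18,89,41,38}
pos 13: 18: hit
pos 14: 60: fault, evict 78, frames {18,89,41,38,60}
pos 15: 18: hit
pos 16: 41: hit
pos 17: 78: fault, evict 18, frames {89,41,38,60,78}
At position 17, page 18 is evicted.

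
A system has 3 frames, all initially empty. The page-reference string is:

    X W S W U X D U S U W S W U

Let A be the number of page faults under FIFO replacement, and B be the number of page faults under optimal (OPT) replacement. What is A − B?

3

Under FIFO: F F F . F F F . F F F . . . → 9 faults.
Under OPT: F F F . F . F . . . F . . . → 6 faults.
A − B = 9 − 6 = 3.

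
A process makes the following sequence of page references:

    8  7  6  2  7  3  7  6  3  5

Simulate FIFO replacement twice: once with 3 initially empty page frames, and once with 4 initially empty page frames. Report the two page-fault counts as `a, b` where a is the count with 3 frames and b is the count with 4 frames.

8, 6

3 frames: F F F F . F F F . F → 8 faults.
4 frames: F F F F . F . . . F → 6 faults.
6 < 8: adding a frame reduced faults, as is typical.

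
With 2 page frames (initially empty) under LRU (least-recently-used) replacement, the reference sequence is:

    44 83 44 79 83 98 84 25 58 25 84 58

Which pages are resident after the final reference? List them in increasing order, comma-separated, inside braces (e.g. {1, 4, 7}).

{58, 84}

44 -> miss, frames [44]
83 -> miss, frames [44, 83]
44 -> hit
79 -> miss, evict 83, frames [44, 79]
83 -> miss, evict 44, frames [79, 83]
98 -> miss, evict 79, frames [83, 98]
84 -> miss, evict 83, frames [98, 84]
25 -> miss, evict 98, frames [84, 25]
58 -> miss, evict 84, frames [25, 58]
25 -> hit
84 -> miss, evict 58, frames [25, 84]
58 -> miss, evict 25, frames [84, 58]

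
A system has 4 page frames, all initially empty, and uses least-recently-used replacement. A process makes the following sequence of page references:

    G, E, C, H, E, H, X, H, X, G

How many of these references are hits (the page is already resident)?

G -> fault, frames (G)
E -> fault, frames (G E)
C -> fault, frames (G E C)
H -> fault, frames (G E C H)
E -> hit
H -> hit
X -> fault, evict G, frames (C E H X)
H -> hit
X -> hit
G -> fault, evict C, frames (E H X G)
Hits: 4.

4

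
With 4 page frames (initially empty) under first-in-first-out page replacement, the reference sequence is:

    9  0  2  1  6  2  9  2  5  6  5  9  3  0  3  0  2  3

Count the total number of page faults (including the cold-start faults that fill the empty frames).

9 → miss, frames (9)
0 → miss, frames (9 0)
2 → miss, frames (9 0 2)
1 → miss, frames (9 0 2 1)
6 → miss, evict 9, frames (0 2 1 6)
2 → hit
9 → miss, evict 0, frames (2 1 6 9)
2 → hit
5 → miss, evict 2, frames (1 6 9 5)
6 → hit
5 → hit
9 → hit
3 → miss, evict 1, frames (6 9 5 3)
0 → miss, evict 6, frames (9 5 3 0)
3 → hit
0 → hit
2 → miss, evict 9, frames (5 3 0 2)
3 → hit
Page faults: 10.

10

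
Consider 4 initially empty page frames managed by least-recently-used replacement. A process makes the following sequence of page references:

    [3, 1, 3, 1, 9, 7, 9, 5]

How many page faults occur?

5

3 → fault, frames {3}
1 → fault, frames {3,1}
3 → hit
1 → hit
9 → fault, frames {3,1,9}
7 → fault, frames {3,1,9,7}
9 → hit
5 → fault, evict 3, frames {1,7,9,5}
Page faults: 5.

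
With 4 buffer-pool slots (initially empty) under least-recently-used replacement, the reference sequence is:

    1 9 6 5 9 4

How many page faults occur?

1 -> miss, frames (1)
9 -> miss, frames (1 9)
6 -> miss, frames (1 9 6)
5 -> miss, frames (1 9 6 5)
9 -> hit
4 -> miss, evict 1, frames (6 5 9 4)
Page faults: 5.

5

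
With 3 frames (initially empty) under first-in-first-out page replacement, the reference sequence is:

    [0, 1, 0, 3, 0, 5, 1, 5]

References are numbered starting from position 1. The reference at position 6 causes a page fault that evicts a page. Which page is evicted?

0

pos 1: 0 -> miss, frames [0]
pos 2: 1 -> miss, frames [0, 1]
pos 3: 0 -> hit
pos 4: 3 -> miss, frames [0, 1, 3]
pos 5: 0 -> hit
pos 6: 5 -> miss, evict 0, frames [1, 3, 5]
At position 6, page 0 is evicted.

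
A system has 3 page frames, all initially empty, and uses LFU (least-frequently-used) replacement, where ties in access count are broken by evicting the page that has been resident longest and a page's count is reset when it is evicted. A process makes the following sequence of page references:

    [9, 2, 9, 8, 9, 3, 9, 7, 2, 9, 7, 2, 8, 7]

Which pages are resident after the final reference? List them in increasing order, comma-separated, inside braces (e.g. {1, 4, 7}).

{2, 7, 9}

9 → miss, frames {9}
2 → miss, frames {9,2}
9 → hit
8 → miss, frames {9,2,8}
9 → hit
3 → miss, evict 2, frames {9,8,3}
9 → hit
7 → miss, evict 8, frames {9,3,7}
2 → miss, evict 3, frames {9,7,2}
9 → hit
7 → hit
2 → hit
8 → miss, evict 7, frames {9,2,8}
7 → miss, evict 8, frames {9,2,7}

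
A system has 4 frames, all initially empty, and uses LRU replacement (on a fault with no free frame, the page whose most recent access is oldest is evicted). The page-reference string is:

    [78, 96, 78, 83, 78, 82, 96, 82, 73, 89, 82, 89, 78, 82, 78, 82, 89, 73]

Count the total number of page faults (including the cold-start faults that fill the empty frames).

7

78: miss, frames [78]
96: miss, frames [78, 96]
78: hit
83: miss, frames [96, 78, 83]
78: hit
82: miss, frames [96, 83, 78, 82]
96: hit
82: hit
73: miss, evict 83, frames [78, 96, 82, 73]
89: miss, evict 78, frames [96, 82, 73, 89]
82: hit
89: hit
78: miss, evict 96, frames [73, 82, 89, 78]
82: hit
78: hit
82: hit
89: hit
73: hit
Page faults: 7.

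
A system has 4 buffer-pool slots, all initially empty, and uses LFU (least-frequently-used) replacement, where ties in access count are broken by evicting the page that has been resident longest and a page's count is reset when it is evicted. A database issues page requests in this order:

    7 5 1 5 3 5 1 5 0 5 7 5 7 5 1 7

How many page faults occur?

6

7: miss, frames (7)
5: miss, frames (7 5)
1: miss, frames (7 5 1)
5: hit
3: miss, frames (7 5 1 3)
5: hit
1: hit
5: hit
0: miss, evict 7, frames (5 1 3 0)
5: hit
7: miss, evict 3, frames (5 1 0 7)
5: hit
7: hit
5: hit
1: hit
7: hit
Page faults: 6.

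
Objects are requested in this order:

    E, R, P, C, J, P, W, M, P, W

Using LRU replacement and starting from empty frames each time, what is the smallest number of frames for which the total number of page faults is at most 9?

f=1: 10 faults
f=2: 10 faults
f=3: 7 faults
f=4: 7 faults
f=5: 7 faults
f=6: 7 faults
f=7: 7 faults
Smallest f with faults ≤ 9 is 3.

3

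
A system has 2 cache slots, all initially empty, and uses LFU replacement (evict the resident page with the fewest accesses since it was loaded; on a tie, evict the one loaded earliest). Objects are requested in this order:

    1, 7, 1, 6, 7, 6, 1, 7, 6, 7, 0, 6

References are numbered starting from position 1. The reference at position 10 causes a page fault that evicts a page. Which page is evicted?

pos 1: 1 → fault, frames {1}
pos 2: 7 → fault, frames {1,7}
pos 3: 1 → hit
pos 4: 6 → fault, evict 7, frames {1,6}
pos 5: 7 → fault, evict 6, frames {1,7}
pos 6: 6 → fault, evict 7, frames {1,6}
pos 7: 1 → hit
pos 8: 7 → fault, evict 6, frames {1,7}
pos 9: 6 → fault, evict 7, frames {1,6}
pos 10: 7 → fault, evict 6, frames {1,7}
At position 10, page 6 is evicted.

6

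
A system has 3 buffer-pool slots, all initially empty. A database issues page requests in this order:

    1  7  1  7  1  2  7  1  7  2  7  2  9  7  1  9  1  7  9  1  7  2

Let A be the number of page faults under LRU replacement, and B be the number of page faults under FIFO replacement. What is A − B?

-1

Under LRU: F F . . . F . . . . . . F . F . . . . . . F → 6 faults.
Under FIFO: F F . . . F . . . . . . F . F . . F . . . F → 7 faults.
A − B = 6 − 7 = -1.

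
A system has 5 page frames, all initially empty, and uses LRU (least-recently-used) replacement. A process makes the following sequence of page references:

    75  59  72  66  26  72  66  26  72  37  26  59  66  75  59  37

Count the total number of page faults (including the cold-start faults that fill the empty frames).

7

75: fault, frames {75}
59: fault, frames {75,59}
72: fault, frames {75,59,72}
66: fault, frames {75,59,72,66}
26: fault, frames {75,59,72,66,26}
72: hit
66: hit
26: hit
72: hit
37: fault, evict 75, frames {59,66,26,72,37}
26: hit
59: hit
66: hit
75: fault, evict 72, frames {37,26,59,66,75}
59: hit
37: hit
Page faults: 7.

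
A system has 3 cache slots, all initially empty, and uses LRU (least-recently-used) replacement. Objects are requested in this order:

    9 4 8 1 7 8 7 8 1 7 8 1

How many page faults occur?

5

9 -> miss, frames {9}
4 -> miss, frames {9,4}
8 -> miss, frames {9,4,8}
1 -> miss, evict 9, frames {4,8,1}
7 -> miss, evict 4, frames {8,1,7}
8 -> hit
7 -> hit
8 -> hit
1 -> hit
7 -> hit
8 -> hit
1 -> hit
Page faults: 5.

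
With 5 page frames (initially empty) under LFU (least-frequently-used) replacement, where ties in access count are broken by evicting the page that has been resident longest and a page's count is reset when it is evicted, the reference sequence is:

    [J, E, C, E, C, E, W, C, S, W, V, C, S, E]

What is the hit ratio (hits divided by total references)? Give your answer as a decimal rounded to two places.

0.57

J -> miss, frames (J)
E -> miss, frames (J E)
C -> miss, frames (J E C)
E -> hit
C -> hit
E -> hit
W -> miss, frames (J E C W)
C -> hit
S -> miss, frames (J E C W S)
W -> hit
V -> miss, evict J, frames (E C W S V)
C -> hit
S -> hit
E -> hit
Hits: 8 of 14 references → 8/14 = 0.5714.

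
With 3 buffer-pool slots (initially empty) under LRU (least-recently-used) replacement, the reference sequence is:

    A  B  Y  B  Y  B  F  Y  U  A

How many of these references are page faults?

A -> miss, frames {A}
B -> miss, frames {A,B}
Y -> miss, frames {A,B,Y}
B -> hit
Y -> hit
B -> hit
F -> miss, evict A, frames {Y,B,F}
Y -> hit
U -> miss, evict B, frames {F,Y,U}
A -> miss, evict F, frames {Y,U,A}
Page faults: 6.

6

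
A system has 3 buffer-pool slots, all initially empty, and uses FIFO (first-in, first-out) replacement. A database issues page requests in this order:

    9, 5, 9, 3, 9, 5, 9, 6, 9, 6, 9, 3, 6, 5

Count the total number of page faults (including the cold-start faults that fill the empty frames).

9: fault, frames [9]
5: fault, frames [9, 5]
9: hit
3: fault, frames [9, 5, 3]
9: hit
5: hit
9: hit
6: fault, evict 9, frames [5, 3, 6]
9: fault, evict 5, frames [3, 6, 9]
6: hit
9: hit
3: hit
6: hit
5: fault, evict 3, frames [6, 9, 5]
Page faults: 6.

6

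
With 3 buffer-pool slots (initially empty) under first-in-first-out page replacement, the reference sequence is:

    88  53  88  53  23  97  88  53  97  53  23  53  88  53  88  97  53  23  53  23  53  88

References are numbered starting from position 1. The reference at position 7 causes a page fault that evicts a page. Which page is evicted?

53

pos 1: 88: miss, frames {88}
pos 2: 53: miss, frames {88,53}
pos 3: 88: hit
pos 4: 53: hit
pos 5: 23: miss, frames {88,53,23}
pos 6: 97: miss, evict 88, frames {53,23,97}
pos 7: 88: miss, evict 53, frames {23,97,88}
At position 7, page 53 is evicted.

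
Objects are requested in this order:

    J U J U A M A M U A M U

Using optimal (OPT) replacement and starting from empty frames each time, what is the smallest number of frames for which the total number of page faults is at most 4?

f=1: 12 faults
f=2: 6 faults
f=3: 4 faults
f=4: 4 faults
Smallest f with faults ≤ 4 is 3.

3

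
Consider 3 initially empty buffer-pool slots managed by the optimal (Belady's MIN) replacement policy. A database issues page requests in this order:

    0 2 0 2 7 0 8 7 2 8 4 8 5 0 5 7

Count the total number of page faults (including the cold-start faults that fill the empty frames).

7

0 → fault, frames {0}
2 → fault, frames {0,2}
0 → hit
2 → hit
7 → fault, frames {0,2,7}
0 → hit
8 → fault, evict 0, frames {2,7,8}
7 → hit
2 → hit
8 → hit
4 → fault, evict 2, frames {7,8,4}
8 → hit
5 → fault, evict 4, frames {7,8,5}
0 → fault, evict 8, frames {7,5,0}
5 → hit
7 → hit
Page faults: 7.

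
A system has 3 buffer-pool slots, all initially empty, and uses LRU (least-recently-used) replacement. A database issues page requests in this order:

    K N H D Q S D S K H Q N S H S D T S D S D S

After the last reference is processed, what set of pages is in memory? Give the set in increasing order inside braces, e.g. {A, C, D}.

{D, S, T}

K → fault, frames (K)
N → fault, frames (K N)
H → fault, frames (K N H)
D → fault, evict K, frames (N H D)
Q → fault, evict N, frames (H D Q)
S → fault, evict H, frames (D Q S)
D → hit
S → hit
K → fault, evict Q, frames (D S K)
H → fault, evict D, frames (S K H)
Q → fault, evict S, frames (K H Q)
N → fault, evict K, frames (H Q N)
S → fault, evict H, frames (Q N S)
H → fault, evict Q, frames (N S H)
S → hit
D → fault, evict N, frames (H S D)
T → fault, evict H, frames (S D T)
S → hit
D → hit
S → hit
D → hit
S → hit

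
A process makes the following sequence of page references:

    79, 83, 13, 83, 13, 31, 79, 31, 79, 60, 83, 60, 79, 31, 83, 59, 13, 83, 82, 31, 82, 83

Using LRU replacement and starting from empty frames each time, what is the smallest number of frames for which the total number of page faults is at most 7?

6

f=1: 22 faults
f=2: 16 faults
f=3: 13 faults
f=4: 10 faults
f=5: 8 faults
f=6: 7 faults
f=7: 7 faults
Smallest f with faults ≤ 7 is 6.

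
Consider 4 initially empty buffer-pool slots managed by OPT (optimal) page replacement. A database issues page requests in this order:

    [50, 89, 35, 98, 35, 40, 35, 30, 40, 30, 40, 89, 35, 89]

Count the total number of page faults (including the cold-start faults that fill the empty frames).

6

50 → miss, frames {50}
89 → miss, frames {50,89}
35 → miss, frames {50,89,35}
98 → miss, frames {50,89,35,98}
35 → hit
40 → miss, evict 98, frames {50,89,35,40}
35 → hit
30 → miss, evict 50, frames {89,35,40,30}
40 → hit
30 → hit
40 → hit
89 → hit
35 → hit
89 → hit
Page faults: 6.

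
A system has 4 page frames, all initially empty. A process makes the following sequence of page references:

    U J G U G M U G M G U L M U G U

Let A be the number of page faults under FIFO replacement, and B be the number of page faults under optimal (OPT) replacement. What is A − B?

1

Under FIFO: F F F . . F . . . . . F . F . . → 6 faults.
Under OPT: F F F . . F . . . . . F . . . . → 5 faults.
A − B = 6 − 5 = 1.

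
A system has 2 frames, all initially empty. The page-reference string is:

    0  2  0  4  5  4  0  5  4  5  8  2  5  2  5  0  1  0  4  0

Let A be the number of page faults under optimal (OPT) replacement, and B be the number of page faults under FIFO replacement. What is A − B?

Under OPT: F F . F F . F . F . F F . . . F F . F . → 11 faults.
Under FIFO: F F . F F . F . F F F F F . . F F . F F → 14 faults.
A − B = 11 − 14 = -3.

-3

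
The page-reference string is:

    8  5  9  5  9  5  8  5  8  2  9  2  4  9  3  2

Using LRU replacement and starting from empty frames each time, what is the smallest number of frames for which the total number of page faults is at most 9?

f=1: 16 faults
f=2: 10 faults
f=3: 8 faults
f=4: 6 faults
f=5: 6 faults
f=6: 6 faults
Smallest f with faults ≤ 9 is 3.

3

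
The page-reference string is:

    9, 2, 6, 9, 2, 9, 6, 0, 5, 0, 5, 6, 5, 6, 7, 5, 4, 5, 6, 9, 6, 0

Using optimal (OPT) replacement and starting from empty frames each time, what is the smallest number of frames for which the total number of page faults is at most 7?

f=1: 22 faults
f=2: 13 faults
f=3: 9 faults
f=4: 8 faults
f=5: 7 faults
f=6: 7 faults
f=7: 7 faults
Smallest f with faults ≤ 7 is 5.

5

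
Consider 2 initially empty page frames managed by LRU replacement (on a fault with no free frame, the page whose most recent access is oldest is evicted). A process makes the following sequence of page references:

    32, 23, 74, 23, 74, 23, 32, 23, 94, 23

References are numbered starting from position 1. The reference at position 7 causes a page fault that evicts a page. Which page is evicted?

74

pos 1: 32 → fault, frames (32)
pos 2: 23 → fault, frames (32 23)
pos 3: 74 → fault, evict 32, frames (23 74)
pos 4: 23 → hit
pos 5: 74 → hit
pos 6: 23 → hit
pos 7: 32 → fault, evict 74, frames (23 32)
At position 7, page 74 is evicted.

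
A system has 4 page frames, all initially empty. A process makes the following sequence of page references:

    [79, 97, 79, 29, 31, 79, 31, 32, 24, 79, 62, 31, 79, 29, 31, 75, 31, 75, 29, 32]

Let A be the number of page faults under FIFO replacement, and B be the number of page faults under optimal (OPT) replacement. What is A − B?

3

Under FIFO: F F . F F . . F F F F F . F . F . . . F → 12 faults.
Under OPT: F F . F F . . F F . F . . . . F . . . F → 9 faults.
A − B = 12 − 9 = 3.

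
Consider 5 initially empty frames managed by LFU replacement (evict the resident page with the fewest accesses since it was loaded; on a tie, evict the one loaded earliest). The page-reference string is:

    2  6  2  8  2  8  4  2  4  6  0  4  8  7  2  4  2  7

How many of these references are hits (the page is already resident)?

2: fault, frames [2]
6: fault, frames [2, 6]
2: hit
8: fault, frames [2, 6, 8]
2: hit
8: hit
4: fault, frames [2, 6, 8, 4]
2: hit
4: hit
6: hit
0: fault, frames [2, 6, 8, 4, 0]
4: hit
8: hit
7: fault, evict 0, frames [2, 6, 8, 4, 7]
2: hit
4: hit
2: hit
7: hit
Hits: 12.

12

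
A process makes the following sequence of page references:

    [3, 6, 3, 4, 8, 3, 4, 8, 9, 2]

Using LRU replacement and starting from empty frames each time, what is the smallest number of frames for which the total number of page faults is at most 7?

f=1: 10 faults
f=2: 9 faults
f=3: 6 faults
f=4: 6 faults
f=5: 6 faults
f=6: 6 faults
Smallest f with faults ≤ 7 is 3.

3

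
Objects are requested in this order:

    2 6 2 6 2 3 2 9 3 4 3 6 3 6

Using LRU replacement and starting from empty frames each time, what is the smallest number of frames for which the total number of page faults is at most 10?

2

f=1: 14 faults
f=2: 7 faults
f=3: 6 faults
f=4: 6 faults
f=5: 5 faults
Smallest f with faults ≤ 10 is 2.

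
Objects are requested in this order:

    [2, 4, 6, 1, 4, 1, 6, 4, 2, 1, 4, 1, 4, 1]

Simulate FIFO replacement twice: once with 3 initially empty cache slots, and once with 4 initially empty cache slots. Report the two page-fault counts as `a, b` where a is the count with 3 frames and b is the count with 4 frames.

3 frames: F F F F . . . . F . F . . . → 6 faults.
4 frames: F F F F . . . . . . . . . . → 4 faults.
4 < 6: adding a frame reduced faults, as is typical.

6, 4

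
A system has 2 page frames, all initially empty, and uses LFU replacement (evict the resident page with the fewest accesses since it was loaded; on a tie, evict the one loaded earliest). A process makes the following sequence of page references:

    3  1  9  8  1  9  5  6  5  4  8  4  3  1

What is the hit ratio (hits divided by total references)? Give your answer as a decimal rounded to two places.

3 → miss, frames {3}
1 → miss, frames {3,1}
9 → miss, evict 3, frames {1,9}
8 → miss, evict 1, frames {9,8}
1 → miss, evict 9, frames {8,1}
9 → miss, evict 8, frames {1,9}
5 → miss, evict 1, frames {9,5}
6 → miss, evict 9, frames {5,6}
5 → hit
4 → miss, evict 6, frames {5,4}
8 → miss, evict 4, frames {5,8}
4 → miss, evict 8, frames {5,4}
3 → miss, evict 4, frames {5,3}
1 → miss, evict 3, frames {5,1}
Hits: 1 of 14 references → 1/14 = 0.0714.

0.07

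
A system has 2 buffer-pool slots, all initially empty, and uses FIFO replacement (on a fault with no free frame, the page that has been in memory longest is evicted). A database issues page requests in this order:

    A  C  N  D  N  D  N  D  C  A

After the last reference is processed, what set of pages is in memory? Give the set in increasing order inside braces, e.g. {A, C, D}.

{A, C}

A -> fault, frames [A]
C -> fault, frames [A, C]
N -> fault, evict A, frames [C, N]
D -> fault, evict C, frames [N, D]
N -> hit
D -> hit
N -> hit
D -> hit
C -> fault, evict N, frames [D, C]
A -> fault, evict D, frames [C, A]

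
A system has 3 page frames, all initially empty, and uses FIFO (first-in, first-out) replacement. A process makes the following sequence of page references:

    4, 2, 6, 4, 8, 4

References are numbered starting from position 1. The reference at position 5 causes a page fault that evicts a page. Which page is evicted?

pos 1: 4: fault, frames (4)
pos 2: 2: fault, frames (4 2)
pos 3: 6: fault, frames (4 2 6)
pos 4: 4: hit
pos 5: 8: fault, evict 4, frames (2 6 8)
At position 5, page 4 is evicted.

4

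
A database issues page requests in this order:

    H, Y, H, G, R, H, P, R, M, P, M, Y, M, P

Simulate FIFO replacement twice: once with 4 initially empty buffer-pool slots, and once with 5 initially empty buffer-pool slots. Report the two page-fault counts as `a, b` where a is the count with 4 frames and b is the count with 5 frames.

7, 6

4 frames: F F . F F . F . F . . F . . → 7 faults.
5 frames: F F . F F . F . F . . . . . → 6 faults.
6 < 7: adding a frame reduced faults, as is typical.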